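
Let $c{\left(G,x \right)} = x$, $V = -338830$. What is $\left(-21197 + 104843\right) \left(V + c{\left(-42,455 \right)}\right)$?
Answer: $-28303715250$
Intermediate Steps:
$\left(-21197 + 104843\right) \left(V + c{\left(-42,455 \right)}\right) = \left(-21197 + 104843\right) \left(-338830 + 455\right) = 83646 \left(-338375\right) = -28303715250$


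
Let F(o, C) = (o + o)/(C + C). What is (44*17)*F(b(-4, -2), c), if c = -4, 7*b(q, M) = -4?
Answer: 748/7 ≈ 106.86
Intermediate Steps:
b(q, M) = -4/7 (b(q, M) = (1/7)*(-4) = -4/7)
F(o, C) = o/C (F(o, C) = (2*o)/((2*C)) = (2*o)*(1/(2*C)) = o/C)
(44*17)*F(b(-4, -2), c) = (44*17)*(-4/7/(-4)) = 748*(-4/7*(-1/4)) = 748*(1/7) = 748/7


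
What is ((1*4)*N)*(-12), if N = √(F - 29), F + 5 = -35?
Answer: -48*I*√69 ≈ -398.72*I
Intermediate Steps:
F = -40 (F = -5 - 35 = -40)
N = I*√69 (N = √(-40 - 29) = √(-69) = I*√69 ≈ 8.3066*I)
((1*4)*N)*(-12) = ((1*4)*(I*√69))*(-12) = (4*(I*√69))*(-12) = (4*I*√69)*(-12) = -48*I*√69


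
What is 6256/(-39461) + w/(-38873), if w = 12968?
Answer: -754919736/1533967453 ≈ -0.49214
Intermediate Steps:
6256/(-39461) + w/(-38873) = 6256/(-39461) + 12968/(-38873) = 6256*(-1/39461) + 12968*(-1/38873) = -6256/39461 - 12968/38873 = -754919736/1533967453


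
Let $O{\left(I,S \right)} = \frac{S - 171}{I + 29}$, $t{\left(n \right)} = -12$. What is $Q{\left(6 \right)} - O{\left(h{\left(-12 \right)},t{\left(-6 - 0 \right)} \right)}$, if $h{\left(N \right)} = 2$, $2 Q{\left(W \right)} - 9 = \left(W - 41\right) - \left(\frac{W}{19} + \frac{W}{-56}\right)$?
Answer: $- \frac{237521}{32984} \approx -7.2011$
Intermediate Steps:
$Q{\left(W \right)} = -16 + \frac{1027 W}{2128}$ ($Q{\left(W \right)} = \frac{9}{2} + \frac{\left(W - 41\right) - \left(\frac{W}{19} + \frac{W}{-56}\right)}{2} = \frac{9}{2} + \frac{\left(-41 + W\right) - \left(W \frac{1}{19} + W \left(- \frac{1}{56}\right)\right)}{2} = \frac{9}{2} + \frac{\left(-41 + W\right) - \left(\frac{W}{19} - \frac{W}{56}\right)}{2} = \frac{9}{2} + \frac{\left(-41 + W\right) - \frac{37 W}{1064}}{2} = \frac{9}{2} + \frac{-41 + \frac{1027 W}{1064}}{2} = \frac{9}{2} + \left(- \frac{41}{2} + \frac{1027 W}{2128}\right) = -16 + \frac{1027 W}{2128}$)
$O{\left(I,S \right)} = \frac{-171 + S}{29 + I}$
$Q{\left(6 \right)} - O{\left(h{\left(-12 \right)},t{\left(-6 - 0 \right)} \right)} = \left(-16 + \frac{1027}{2128} \cdot 6\right) - \frac{-171 - 12}{29 + 2} = \left(-16 + \frac{3081}{1064}\right) - \frac{1}{31} \left(-183\right) = - \frac{13943}{1064} - \frac{1}{31} \left(-183\right) = - \frac{13943}{1064} - - \frac{183}{31} = - \frac{13943}{1064} + \frac{183}{31} = - \frac{237521}{32984}$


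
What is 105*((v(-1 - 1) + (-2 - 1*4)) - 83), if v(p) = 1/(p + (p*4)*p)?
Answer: -18675/2 ≈ -9337.5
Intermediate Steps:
v(p) = 1/(p + 4*p²) (v(p) = 1/(p + (4*p)*p) = 1/(p + 4*p²))
105*((v(-1 - 1) + (-2 - 1*4)) - 83) = 105*((1/((-1 - 1)*(1 + 4*(-1 - 1))) + (-2 - 1*4)) - 83) = 105*((1/((-2)*(1 + 4*(-2))) + (-2 - 4)) - 83) = 105*((-1/(2*(1 - 8)) - 6) - 83) = 105*((-½/(-7) - 6) - 83) = 105*((-½*(-⅐) - 6) - 83) = 105*((1/14 - 6) - 83) = 105*(-83/14 - 83) = 105*(-1245/14) = -18675/2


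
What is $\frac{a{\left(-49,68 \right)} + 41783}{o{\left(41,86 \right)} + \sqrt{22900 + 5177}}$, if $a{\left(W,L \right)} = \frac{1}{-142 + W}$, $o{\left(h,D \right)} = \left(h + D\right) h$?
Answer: $\frac{10388683566}{1293297863} - \frac{13965966 \sqrt{573}}{1293297863} \approx 7.7742$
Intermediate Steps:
$o{\left(h,D \right)} = h \left(D + h\right)$ ($o{\left(h,D \right)} = \left(D + h\right) h = h \left(D + h\right)$)
$\frac{a{\left(-49,68 \right)} + 41783}{o{\left(41,86 \right)} + \sqrt{22900 + 5177}} = \frac{\frac{1}{-142 - 49} + 41783}{41 \left(86 + 41\right) + \sqrt{22900 + 5177}} = \frac{\frac{1}{-191} + 41783}{41 \cdot 127 + \sqrt{28077}} = \frac{- \frac{1}{191} + 41783}{5207 + 7 \sqrt{573}} = \frac{7980552}{191 \left(5207 + 7 \sqrt{573}\right)}$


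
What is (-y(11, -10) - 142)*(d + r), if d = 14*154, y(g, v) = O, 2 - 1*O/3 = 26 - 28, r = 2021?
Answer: -643258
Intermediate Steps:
O = 12 (O = 6 - 3*(26 - 28) = 6 - 3*(-2) = 6 + 6 = 12)
y(g, v) = 12
d = 2156
(-y(11, -10) - 142)*(d + r) = (-1*12 - 142)*(2156 + 2021) = (-12 - 142)*4177 = -154*4177 = -643258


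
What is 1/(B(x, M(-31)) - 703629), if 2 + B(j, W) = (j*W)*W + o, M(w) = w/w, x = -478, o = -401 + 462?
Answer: -1/704048 ≈ -1.4204e-6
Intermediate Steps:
o = 61
M(w) = 1
B(j, W) = 59 + j*W² (B(j, W) = -2 + ((j*W)*W + 61) = -2 + ((W*j)*W + 61) = -2 + (j*W² + 61) = -2 + (61 + j*W²) = 59 + j*W²)
1/(B(x, M(-31)) - 703629) = 1/((59 - 478*1²) - 703629) = 1/((59 - 478*1) - 703629) = 1/((59 - 478) - 703629) = 1/(-419 - 703629) = 1/(-704048) = -1/704048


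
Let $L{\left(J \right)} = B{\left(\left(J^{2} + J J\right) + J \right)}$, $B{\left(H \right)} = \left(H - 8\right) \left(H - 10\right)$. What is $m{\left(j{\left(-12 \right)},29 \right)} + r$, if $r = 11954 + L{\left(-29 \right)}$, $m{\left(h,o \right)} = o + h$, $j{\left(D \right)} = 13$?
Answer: $2714731$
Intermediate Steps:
$B{\left(H \right)} = \left(-10 + H\right) \left(-8 + H\right)$ ($B{\left(H \right)} = \left(-8 + H\right) \left(-10 + H\right) = \left(-10 + H\right) \left(-8 + H\right)$)
$L{\left(J \right)} = 80 + \left(J + 2 J^{2}\right)^{2} - 36 J^{2} - 18 J$ ($L{\left(J \right)} = 80 + \left(\left(J^{2} + J J\right) + J\right)^{2} - 18 \left(\left(J^{2} + J J\right) + J\right) = 80 + \left(\left(J^{2} + J^{2}\right) + J\right)^{2} - 18 \left(\left(J^{2} + J^{2}\right) + J\right) = 80 + \left(2 J^{2} + J\right)^{2} - 18 \left(2 J^{2} + J\right) = 80 + \left(J + 2 J^{2}\right)^{2} - 18 \left(J + 2 J^{2}\right) = 80 + \left(J + 2 J^{2}\right)^{2} - \left(18 J + 36 J^{2}\right) = 80 + \left(J + 2 J^{2}\right)^{2} - 36 J^{2} - 18 J$)
$m{\left(h,o \right)} = h + o$
$r = 2714689$ ($r = 11954 + \left(80 + \left(-29\right)^{2} \left(1 + 2 \left(-29\right)\right)^{2} - - 522 \left(1 + 2 \left(-29\right)\right)\right) = 11954 + \left(80 + 841 \left(1 - 58\right)^{2} - - 522 \left(1 - 58\right)\right) = 11954 + \left(80 + 841 \left(-57\right)^{2} - \left(-522\right) \left(-57\right)\right) = 11954 + \left(80 + 841 \cdot 3249 - 29754\right) = 11954 + \left(80 + 2732409 - 29754\right) = 11954 + 2702735 = 2714689$)
$m{\left(j{\left(-12 \right)},29 \right)} + r = \left(13 + 29\right) + 2714689 = 42 + 2714689 = 2714731$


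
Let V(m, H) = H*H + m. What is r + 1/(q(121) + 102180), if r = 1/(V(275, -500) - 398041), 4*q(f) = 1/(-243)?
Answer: 44309593/14675965295594 ≈ 3.0192e-6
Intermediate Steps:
q(f) = -1/972 (q(f) = (1/4)/(-243) = (1/4)*(-1/243) = -1/972)
V(m, H) = m + H**2 (V(m, H) = H**2 + m = m + H**2)
r = -1/147766 (r = 1/((275 + (-500)**2) - 398041) = 1/((275 + 250000) - 398041) = 1/(250275 - 398041) = 1/(-147766) = -1/147766 ≈ -6.7675e-6)
r + 1/(q(121) + 102180) = -1/147766 + 1/(-1/972 + 102180) = -1/147766 + 1/(99318959/972) = -1/147766 + 972/99318959 = 44309593/14675965295594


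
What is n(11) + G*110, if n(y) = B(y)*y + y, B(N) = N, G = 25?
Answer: 2882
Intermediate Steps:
n(y) = y + y**2 (n(y) = y*y + y = y**2 + y = y + y**2)
n(11) + G*110 = 11*(1 + 11) + 25*110 = 11*12 + 2750 = 132 + 2750 = 2882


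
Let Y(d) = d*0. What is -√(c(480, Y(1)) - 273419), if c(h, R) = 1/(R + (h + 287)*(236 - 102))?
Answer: -I*√2888211648371218/102778 ≈ -522.89*I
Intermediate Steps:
Y(d) = 0
c(h, R) = 1/(38458 + R + 134*h) (c(h, R) = 1/(R + (287 + h)*134) = 1/(R + (38458 + 134*h)) = 1/(38458 + R + 134*h))
-√(c(480, Y(1)) - 273419) = -√(1/(38458 + 0 + 134*480) - 273419) = -√(1/(38458 + 0 + 64320) - 273419) = -√(1/102778 - 273419) = -√(-28101457981/102778) = -I*√2888211648371218/102778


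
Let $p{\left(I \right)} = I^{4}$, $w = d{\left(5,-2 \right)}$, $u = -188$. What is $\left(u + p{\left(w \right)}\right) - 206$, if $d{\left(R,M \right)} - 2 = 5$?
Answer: $2007$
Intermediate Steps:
$d{\left(R,M \right)} = 7$ ($d{\left(R,M \right)} = 2 + 5 = 7$)
$w = 7$
$\left(u + p{\left(w \right)}\right) - 206 = \left(-188 + 7^{4}\right) - 206 = \left(-188 + 2401\right) - 206 = 2213 - 206 = 2007$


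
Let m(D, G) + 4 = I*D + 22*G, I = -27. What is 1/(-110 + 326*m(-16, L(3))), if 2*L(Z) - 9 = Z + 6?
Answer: 1/203966 ≈ 4.9028e-6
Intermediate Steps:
L(Z) = 15/2 + Z/2 (L(Z) = 9/2 + (Z + 6)/2 = 9/2 + (6 + Z)/2 = 9/2 + (3 + Z/2) = 15/2 + Z/2)
m(D, G) = -4 - 27*D + 22*G (m(D, G) = -4 + (-27*D + 22*G) = -4 - 27*D + 22*G)
1/(-110 + 326*m(-16, L(3))) = 1/(-110 + 326*(-4 - 27*(-16) + 22*(15/2 + (½)*3))) = 1/(-110 + 326*(-4 + 432 + 22*(15/2 + 3/2))) = 1/(-110 + 326*(-4 + 432 + 22*9)) = 1/(-110 + 326*(-4 + 432 + 198)) = 1/(-110 + 326*626) = 1/(-110 + 204076) = 1/203966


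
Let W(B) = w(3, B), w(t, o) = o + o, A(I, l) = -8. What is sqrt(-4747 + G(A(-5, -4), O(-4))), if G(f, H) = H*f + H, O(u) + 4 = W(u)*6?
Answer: 3*I*sqrt(487) ≈ 66.204*I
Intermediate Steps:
w(t, o) = 2*o
W(B) = 2*B
O(u) = -4 + 12*u (O(u) = -4 + (2*u)*6 = -4 + 12*u)
G(f, H) = H + H*f
sqrt(-4747 + G(A(-5, -4), O(-4))) = sqrt(-4747 + (-4 + 12*(-4))*(1 - 8)) = sqrt(-4747 + (-4 - 48)*(-7)) = sqrt(-4747 - 52*(-7)) = sqrt(-4747 + 364) = sqrt(-4383) = 3*I*sqrt(487)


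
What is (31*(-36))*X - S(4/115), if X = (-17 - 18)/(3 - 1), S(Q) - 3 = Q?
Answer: 2245601/115 ≈ 19527.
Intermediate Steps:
S(Q) = 3 + Q
X = -35/2 ≈ -17.500
(31*(-36))*X - S(4/115) = (31*(-36))*(-35/2) - (3 + 4/115) = -1116*(-35/2) - (3 + 4*(1/115)) = 19530 - (3 + 4/115) = 19530 - 1*349/115 = 19530 - 349/115 = 2245601/115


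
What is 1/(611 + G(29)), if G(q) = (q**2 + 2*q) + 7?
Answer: 1/1517 ≈ 0.00065920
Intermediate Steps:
G(q) = 7 + q**2 + 2*q
1/(611 + G(29)) = 1/(611 + (7 + 29**2 + 2*29)) = 1/(611 + (7 + 841 + 58)) = 1/(611 + 906) = 1/1517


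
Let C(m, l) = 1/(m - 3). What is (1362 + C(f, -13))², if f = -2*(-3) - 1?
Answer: 7425625/4 ≈ 1.8564e+6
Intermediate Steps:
f = 5 (f = 6 - 1 = 5)
C(m, l) = 1/(-3 + m)
(1362 + C(f, -13))² = (1362 + 1/(-3 + 5))² = (1362 + 1/2)² = (1362 + ½)² = (2725/2)² = 7425625/4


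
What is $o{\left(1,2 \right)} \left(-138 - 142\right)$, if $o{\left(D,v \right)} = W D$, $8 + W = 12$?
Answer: $-1120$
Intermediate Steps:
$W = 4$ ($W = -8 + 12 = 4$)
$o{\left(D,v \right)} = 4 D$
$o{\left(1,2 \right)} \left(-138 - 142\right) = 4 \cdot 1 \left(-138 - 142\right) = 4 \left(-280\right) = -1120$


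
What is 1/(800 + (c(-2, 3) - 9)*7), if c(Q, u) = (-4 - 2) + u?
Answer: 1/716 ≈ 0.0013966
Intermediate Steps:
c(Q, u) = -6 + u
1/(800 + (c(-2, 3) - 9)*7) = 1/(800 + ((-6 + 3) - 9)*7) = 1/(800 + (-3 - 9)*7) = 1/(800 - 12*7) = 1/(800 - 84) = 1/716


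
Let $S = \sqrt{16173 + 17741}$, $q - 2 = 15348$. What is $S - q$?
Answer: $-15350 + \sqrt{33914} \approx -15166.0$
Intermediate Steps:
$q = 15350$ ($q = 2 + 15348 = 15350$)
$S = \sqrt{33914} \approx 184.16$
$S - q = \sqrt{33914} - 15350 = -15350 + \sqrt{33914}$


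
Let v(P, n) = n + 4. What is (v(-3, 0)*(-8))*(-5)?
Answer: 160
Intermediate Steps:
v(P, n) = 4 + n
(v(-3, 0)*(-8))*(-5) = ((4 + 0)*(-8))*(-5) = (4*(-8))*(-5) = -32*(-5) = 160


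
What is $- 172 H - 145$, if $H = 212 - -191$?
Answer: $-69461$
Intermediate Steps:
$H = 403$ ($H = 212 + 191 = 403$)
$- 172 H - 145 = \left(-172\right) 403 - 145 = -69316 - 145 = -69461$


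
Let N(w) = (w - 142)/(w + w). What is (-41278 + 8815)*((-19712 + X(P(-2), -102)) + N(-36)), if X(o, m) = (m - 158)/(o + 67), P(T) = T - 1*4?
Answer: 156152379181/244 ≈ 6.3997e+8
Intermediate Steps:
P(T) = -4 + T (P(T) = T - 4 = -4 + T)
X(o, m) = (-158 + m)/(67 + o)
N(w) = (-142 + w)/(2*w) (N(w) = (-142 + w)/((2*w)) = (-142 + w)*(1/(2*w)) = (-142 + w)/(2*w))
(-41278 + 8815)*((-19712 + X(P(-2), -102)) + N(-36)) = (-41278 + 8815)*((-19712 + (-158 - 102)/(67 + (-4 - 2))) + (½)*(-142 - 36)/(-36)) = -32463*((-19712 - 260/(67 - 6)) + (½)*(-1/36)*(-178)) = -32463*((-19712 - 260/61) + 89/36) = -32463*(-1202692/61 + 89/36) = -32463*(-43291483/2196) = 156152379181/244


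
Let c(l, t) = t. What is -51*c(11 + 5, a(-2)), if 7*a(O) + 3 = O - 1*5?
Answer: 510/7 ≈ 72.857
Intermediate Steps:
a(O) = -8/7 + O/7 (a(O) = -3/7 + (O - 1*5)/7 = -3/7 + (O - 5)/7 = -3/7 + (-5 + O)/7 = -3/7 + (-5/7 + O/7) = -8/7 + O/7)
-51*c(11 + 5, a(-2)) = -51*(-8/7 + (⅐)*(-2)) = -51*(-8/7 - 2/7) = -51*(-10/7) = 510/7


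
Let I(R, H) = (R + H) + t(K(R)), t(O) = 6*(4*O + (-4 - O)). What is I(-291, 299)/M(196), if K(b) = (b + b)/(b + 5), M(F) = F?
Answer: 1475/14014 ≈ 0.10525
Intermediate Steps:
K(b) = 2*b/(5 + b) (K(b) = (2*b)/(5 + b) = 2*b/(5 + b))
t(O) = -24 + 18*O (t(O) = 6*(-4 + 3*O) = -24 + 18*O)
I(R, H) = -24 + H + R + 36*R/(5 + R) (I(R, H) = (R + H) + (-24 + 18*(2*R/(5 + R))) = (H + R) + (-24 + 36*R/(5 + R)) = -24 + H + R + 36*R/(5 + R))
I(-291, 299)/M(196) = ((36*(-291) + (5 - 291)*(-24 + 299 - 291))/(5 - 291))/196 = ((-10476 - 286*(-16))/(-286))*(1/196) = -(-10476 + 4576)/286*(1/196) = -1/286*(-5900)*(1/196) = (2950/143)*(1/196) = 1475/14014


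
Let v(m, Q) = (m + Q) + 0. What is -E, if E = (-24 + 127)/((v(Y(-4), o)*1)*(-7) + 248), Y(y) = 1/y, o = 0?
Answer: -412/999 ≈ -0.41241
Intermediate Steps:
Y(y) = 1/y
v(m, Q) = Q + m (v(m, Q) = (Q + m) + 0 = Q + m)
E = 412/999 (E = (-24 + 127)/(((0 + 1/(-4))*1)*(-7) + 248) = 103/(((0 - 1/4)*1)*(-7) + 248) = 103/(-1/4*1*(-7) + 248) = 103/(-1/4*(-7) + 248) = 103/(7/4 + 248) = 103/(999/4) = 103*(4/999) = 412/999 ≈ 0.41241)
-E = -1*412/999 = -412/999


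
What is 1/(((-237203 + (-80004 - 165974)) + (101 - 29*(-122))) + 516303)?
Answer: 1/36761 ≈ 2.7203e-5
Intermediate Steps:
1/(((-237203 + (-80004 - 165974)) + (101 - 29*(-122))) + 516303) = 1/(((-237203 - 245978) + (101 + 3538)) + 516303) = 1/((-483181 + 3639) + 516303) = 1/(-479542 + 516303) = 1/36761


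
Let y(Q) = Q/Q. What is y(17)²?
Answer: 1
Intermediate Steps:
y(Q) = 1
y(17)² = 1² = 1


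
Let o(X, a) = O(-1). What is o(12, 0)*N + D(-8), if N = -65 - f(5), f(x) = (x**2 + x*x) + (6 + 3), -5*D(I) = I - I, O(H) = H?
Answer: 124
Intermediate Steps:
o(X, a) = -1
D(I) = 0 (D(I) = -(I - I)/5 = -1/5*0 = 0)
f(x) = 9 + 2*x**2 (f(x) = (x**2 + x**2) + 9 = 2*x**2 + 9 = 9 + 2*x**2)
N = -124 (N = -65 - (9 + 2*5**2) = -65 - (9 + 2*25) = -65 - (9 + 50) = -65 - 1*59 = -65 - 59 = -124)
o(12, 0)*N + D(-8) = -1*(-124) + 0 = 124 + 0 = 124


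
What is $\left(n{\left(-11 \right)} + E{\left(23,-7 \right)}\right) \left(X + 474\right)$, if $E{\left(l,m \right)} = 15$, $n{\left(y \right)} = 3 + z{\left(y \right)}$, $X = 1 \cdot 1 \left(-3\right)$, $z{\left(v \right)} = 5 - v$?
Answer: $16014$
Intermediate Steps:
$X = -3$ ($X = 1 \left(-3\right) = -3$)
$n{\left(y \right)} = 8 - y$ ($n{\left(y \right)} = 3 - \left(-5 + y\right) = 8 - y$)
$\left(n{\left(-11 \right)} + E{\left(23,-7 \right)}\right) \left(X + 474\right) = \left(\left(8 - -11\right) + 15\right) \left(-3 + 474\right) = \left(\left(8 + 11\right) + 15\right) 471 = \left(19 + 15\right) 471 = 34 \cdot 471 = 16014$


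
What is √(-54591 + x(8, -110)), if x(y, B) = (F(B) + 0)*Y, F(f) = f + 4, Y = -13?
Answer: I*√53213 ≈ 230.68*I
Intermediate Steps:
F(f) = 4 + f
x(y, B) = -52 - 13*B (x(y, B) = ((4 + B) + 0)*(-13) = (4 + B)*(-13) = -52 - 13*B)
√(-54591 + x(8, -110)) = √(-54591 + (-52 - 13*(-110))) = √(-54591 + (-52 + 1430)) = √(-54591 + 1378) = √(-53213) = I*√53213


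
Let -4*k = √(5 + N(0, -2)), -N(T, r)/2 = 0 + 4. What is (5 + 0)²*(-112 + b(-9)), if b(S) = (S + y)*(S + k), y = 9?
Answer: -2800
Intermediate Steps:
N(T, r) = -8 (N(T, r) = -2*(0 + 4) = -2*4 = -8)
k = -I*√3/4 (k = -√(5 - 8)/4 = -I*√3/4 ≈ -0.43301*I)
b(S) = (9 + S)*(S - I*√3/4) (b(S) = (S + 9)*(S - I*√3/4) = (9 + S)*(S - I*√3/4))
(5 + 0)²*(-112 + b(-9)) = (5 + 0)²*(-112 + ((-9)² + 9*(-9) - 9*I*√3/4 - ¼*I*(-9)*√3)) = 5²*(-112 + (81 - 81 - 9*I*√3/4 + 9*I*√3/4)) = 25*(-112 + 0) = 25*(-112) = -2800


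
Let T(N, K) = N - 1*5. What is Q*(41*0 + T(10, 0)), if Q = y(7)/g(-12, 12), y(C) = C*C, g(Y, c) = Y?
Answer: -245/12 ≈ -20.417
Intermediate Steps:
T(N, K) = -5 + N (T(N, K) = N - 5 = -5 + N)
y(C) = C**2
Q = -49/12 (Q = 7**2/(-12) = 49*(-1/12) = -49/12 ≈ -4.0833)
Q*(41*0 + T(10, 0)) = -49*(41*0 + (-5 + 10))/12 = -49*(0 + 5)/12 = -49/12*5 = -245/12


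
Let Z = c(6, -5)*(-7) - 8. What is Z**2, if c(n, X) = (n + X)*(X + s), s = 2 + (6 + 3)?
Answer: 2500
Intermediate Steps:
s = 11 (s = 2 + 9 = 11)
c(n, X) = (11 + X)*(X + n) (c(n, X) = (n + X)*(X + 11) = (X + n)*(11 + X) = (11 + X)*(X + n))
Z = -50 (Z = ((-5)**2 + 11*(-5) + 11*6 - 5*6)*(-7) - 8 = (25 - 55 + 66 - 30)*(-7) - 8 = 6*(-7) - 8 = -42 - 8 = -50)
Z**2 = (-50)**2 = 2500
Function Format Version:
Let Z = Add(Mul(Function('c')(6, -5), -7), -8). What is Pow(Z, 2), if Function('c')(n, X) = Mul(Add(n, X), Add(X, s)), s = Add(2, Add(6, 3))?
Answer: 2500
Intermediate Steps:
s = 11 (s = Add(2, 9) = 11)
Function('c')(n, X) = Mul(Add(11, X), Add(X, n)) (Function('c')(n, X) = Mul(Add(n, X), Add(X, 11)) = Mul(Add(X, n), Add(11, X)) = Mul(Add(11, X), Add(X, n)))
Z = -50 (Z = Add(Mul(Add(Pow(-5, 2), Mul(11, -5), Mul(11, 6), Mul(-5, 6)), -7), -8) = Add(Mul(Add(25, -55, 66, -30), -7), -8) = Add(Mul(6, -7), -8) = Add(-42, -8) = -50)
Pow(Z, 2) = Pow(-50, 2) = 2500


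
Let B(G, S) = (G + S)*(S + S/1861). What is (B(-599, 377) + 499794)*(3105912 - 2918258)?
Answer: 145296439999524/1861 ≈ 7.8074e+10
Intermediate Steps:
B(G, S) = 1862*S*(G + S)/1861 (B(G, S) = (G + S)*(S + S*(1/1861)) = (G + S)*(S + S/1861) = (G + S)*(1862*S/1861) = 1862*S*(G + S)/1861)
(B(-599, 377) + 499794)*(3105912 - 2918258) = ((1862/1861)*377*(-599 + 377) + 499794)*(3105912 - 2918258) = ((1862/1861)*377*(-222) + 499794)*187654 = (-155838228/1861 + 499794)*187654 = (774278406/1861)*187654 = 145296439999524/1861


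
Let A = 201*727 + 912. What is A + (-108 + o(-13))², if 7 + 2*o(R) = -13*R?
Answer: 147768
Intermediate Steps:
o(R) = -7/2 - 13*R/2 (o(R) = -7/2 + (-13*R)/2 = -7/2 - 13*R/2)
A = 147039 (A = 146127 + 912 = 147039)
A + (-108 + o(-13))² = 147039 + (-108 + (-7/2 - 13/2*(-13)))² = 147039 + (-108 + (-7/2 + 169/2))² = 147039 + (-108 + 81)² = 147039 + (-27)² = 147039 + 729 = 147768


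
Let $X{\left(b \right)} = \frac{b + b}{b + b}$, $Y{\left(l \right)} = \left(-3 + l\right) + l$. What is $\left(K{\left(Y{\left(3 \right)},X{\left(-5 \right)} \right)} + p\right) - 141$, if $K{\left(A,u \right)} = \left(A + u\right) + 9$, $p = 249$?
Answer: $121$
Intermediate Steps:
$Y{\left(l \right)} = -3 + 2 l$
$X{\left(b \right)} = 1$ ($X{\left(b \right)} = \frac{2 b}{2 b} = 2 b \frac{1}{2 b} = 1$)
$K{\left(A,u \right)} = 9 + A + u$
$\left(K{\left(Y{\left(3 \right)},X{\left(-5 \right)} \right)} + p\right) - 141 = \left(\left(9 + \left(-3 + 2 \cdot 3\right) + 1\right) + 249\right) - 141 = \left(\left(9 + \left(-3 + 6\right) + 1\right) + 249\right) - 141 = \left(\left(9 + 3 + 1\right) + 249\right) - 141 = \left(13 + 249\right) - 141 = 262 - 141 = 121$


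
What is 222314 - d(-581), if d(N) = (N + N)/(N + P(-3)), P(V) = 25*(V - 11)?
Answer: 29567596/133 ≈ 2.2231e+5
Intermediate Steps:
P(V) = -275 + 25*V (P(V) = 25*(-11 + V) = -275 + 25*V)
d(N) = 2*N/(-350 + N) (d(N) = (N + N)/(N + (-275 + 25*(-3))) = (2*N)/(N + (-275 - 75)) = (2*N)/(N - 350) = (2*N)/(-350 + N) = 2*N/(-350 + N))
222314 - d(-581) = 222314 - 2*(-581)/(-350 - 581) = 222314 - 2*(-581)/(-931) = 222314 - 2*(-581)*(-1)/931 = 222314 - 1*166/133 = 222314 - 166/133 = 29567596/133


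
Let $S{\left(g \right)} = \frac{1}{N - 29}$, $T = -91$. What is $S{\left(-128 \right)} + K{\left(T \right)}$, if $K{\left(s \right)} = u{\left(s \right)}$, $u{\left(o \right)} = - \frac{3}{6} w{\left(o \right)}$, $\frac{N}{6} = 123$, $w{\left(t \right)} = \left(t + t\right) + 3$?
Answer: $\frac{126913}{1418} \approx 89.501$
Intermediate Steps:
$w{\left(t \right)} = 3 + 2 t$ ($w{\left(t \right)} = 2 t + 3 = 3 + 2 t$)
$N = 738$ ($N = 6 \cdot 123 = 738$)
$u{\left(o \right)} = - \frac{3}{2} - o$ ($u{\left(o \right)} = - \frac{3}{6} \left(3 + 2 o\right) = \left(-3\right) \frac{1}{6} \left(3 + 2 o\right) = - \frac{3 + 2 o}{2} = - \frac{3}{2} - o$)
$K{\left(s \right)} = - \frac{3}{2} - s$
$S{\left(g \right)} = \frac{1}{709}$ ($S{\left(g \right)} = \frac{1}{738 - 29} = \frac{1}{709}$)
$S{\left(-128 \right)} + K{\left(T \right)} = \frac{1}{709} - - \frac{179}{2} = \frac{1}{709} + \left(- \frac{3}{2} + 91\right) = \frac{1}{709} + \frac{179}{2} = \frac{126913}{1418}$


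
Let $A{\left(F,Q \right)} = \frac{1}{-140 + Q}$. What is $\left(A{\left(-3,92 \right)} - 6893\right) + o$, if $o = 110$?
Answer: $- \frac{325585}{48} \approx -6783.0$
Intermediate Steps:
$\left(A{\left(-3,92 \right)} - 6893\right) + o = \left(\frac{1}{-140 + 92} - 6893\right) + 110 = \left(\frac{1}{-48} - 6893\right) + 110 = \left(- \frac{1}{48} - 6893\right) + 110 = - \frac{330865}{48} + 110 = - \frac{325585}{48}$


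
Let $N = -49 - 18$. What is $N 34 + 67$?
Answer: $-2211$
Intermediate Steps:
$N = -67$ ($N = -49 - 18 = -67$)
$N 34 + 67 = \left(-67\right) 34 + 67 = -2278 + 67 = -2211$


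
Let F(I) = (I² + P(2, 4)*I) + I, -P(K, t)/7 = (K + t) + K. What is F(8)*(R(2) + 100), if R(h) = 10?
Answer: -41360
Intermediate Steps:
P(K, t) = -14*K - 7*t (P(K, t) = -7*((K + t) + K) = -7*(t + 2*K) = -14*K - 7*t)
F(I) = I² - 55*I (F(I) = (I² + (-14*2 - 7*4)*I) + I = (I² + (-28 - 28)*I) + I = (I² - 56*I) + I = I² - 55*I)
F(8)*(R(2) + 100) = (8*(-55 + 8))*(10 + 100) = (8*(-47))*110 = -376*110 = -41360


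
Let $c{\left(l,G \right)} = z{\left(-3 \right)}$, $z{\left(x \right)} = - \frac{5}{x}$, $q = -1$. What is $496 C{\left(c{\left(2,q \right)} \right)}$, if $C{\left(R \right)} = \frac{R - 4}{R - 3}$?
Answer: $868$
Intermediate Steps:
$c{\left(l,G \right)} = \frac{5}{3}$ ($c{\left(l,G \right)} = - \frac{5}{-3} = \left(-5\right) \left(- \frac{1}{3}\right) = \frac{5}{3}$)
$C{\left(R \right)} = \frac{-4 + R}{-3 + R}$
$496 C{\left(c{\left(2,q \right)} \right)} = 496 \frac{-4 + \frac{5}{3}}{-3 + \frac{5}{3}} = 496 \frac{1}{- \frac{4}{3}} \left(- \frac{7}{3}\right) = 496 \left(\left(- \frac{3}{4}\right) \left(- \frac{7}{3}\right)\right) = 496 \cdot \frac{7}{4} = 868$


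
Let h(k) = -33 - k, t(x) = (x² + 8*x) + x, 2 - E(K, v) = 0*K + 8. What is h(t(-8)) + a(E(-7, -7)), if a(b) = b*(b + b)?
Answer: 47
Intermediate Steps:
E(K, v) = -6 (E(K, v) = 2 - (0*K + 8) = 2 - (0 + 8) = 2 - 1*8 = 2 - 8 = -6)
t(x) = x² + 9*x
a(b) = 2*b² (a(b) = b*(2*b) = 2*b²)
h(t(-8)) + a(E(-7, -7)) = (-33 - (-8)*(9 - 8)) + 2*(-6)² = (-33 - (-8)) + 2*36 = (-33 - 1*(-8)) + 72 = (-33 + 8) + 72 = -25 + 72 = 47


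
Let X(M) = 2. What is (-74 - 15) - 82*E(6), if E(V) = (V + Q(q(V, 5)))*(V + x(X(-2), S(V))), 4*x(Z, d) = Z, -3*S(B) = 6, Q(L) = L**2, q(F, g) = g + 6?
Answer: -67780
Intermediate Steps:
q(F, g) = 6 + g
S(B) = -2 (S(B) = -1/3*6 = -2)
x(Z, d) = Z/4
E(V) = (1/2 + V)*(121 + V) (E(V) = (V + (6 + 5)**2)*(V + (1/4)*2) = (V + 11**2)*(V + 1/2) = (V + 121)*(1/2 + V) = (121 + V)*(1/2 + V) = (1/2 + V)*(121 + V))
(-74 - 15) - 82*E(6) = (-74 - 15) - 82*(121/2 + 6**2 + (243/2)*6) = -89 - 82*(121/2 + 36 + 729) = -89 - 82*1651/2 = -89 - 67691 = -67780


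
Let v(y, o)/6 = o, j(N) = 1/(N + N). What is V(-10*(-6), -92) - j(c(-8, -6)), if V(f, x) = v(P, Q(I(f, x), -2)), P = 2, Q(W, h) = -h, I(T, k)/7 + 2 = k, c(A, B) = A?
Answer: 193/16 ≈ 12.063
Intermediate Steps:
I(T, k) = -14 + 7*k
j(N) = 1/(2*N)
v(y, o) = 6*o
V(f, x) = 12 (V(f, x) = 6*(-1*(-2)) = 6*2 = 12)
V(-10*(-6), -92) - j(c(-8, -6)) = 12 - 1/(2*(-8)) = 12 - (-1)/(2*8) = 12 - 1*(-1/16) = 12 + 1/16 = 193/16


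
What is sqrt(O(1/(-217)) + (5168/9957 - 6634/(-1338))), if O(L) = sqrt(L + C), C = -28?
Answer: sqrt(1271578244174229873 + 1069858826935857*I*sqrt(1318709))/481829187 ≈ 2.5586 + 1.0341*I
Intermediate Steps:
O(L) = sqrt(-28 + L) (O(L) = sqrt(L - 28) = sqrt(-28 + L))
sqrt(O(1/(-217)) + (5168/9957 - 6634/(-1338))) = sqrt(sqrt(-28 + 1/(-217)) + (5168/9957 - 6634/(-1338))) = sqrt(sqrt(-28 - 1/217) + (5168*(1/9957) - 6634*(-1/1338))) = sqrt(sqrt(-6077/217) + (5168/9957 + 3317/669)) = sqrt(I*sqrt(1318709)/217 + 12161587/2220411) = sqrt(12161587/2220411 + I*sqrt(1318709)/217)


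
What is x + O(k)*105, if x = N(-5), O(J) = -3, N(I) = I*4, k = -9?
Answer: -335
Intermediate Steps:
N(I) = 4*I
x = -20 (x = 4*(-5) = -20)
x + O(k)*105 = -20 - 3*105 = -20 - 315 = -335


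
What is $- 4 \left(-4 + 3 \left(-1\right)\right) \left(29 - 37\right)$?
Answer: $-224$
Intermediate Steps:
$- 4 \left(-4 + 3 \left(-1\right)\right) \left(29 - 37\right) = - 4 \left(-4 - 3\right) \left(-8\right) = \left(-4\right) \left(-7\right) \left(-8\right) = 28 \left(-8\right) = -224$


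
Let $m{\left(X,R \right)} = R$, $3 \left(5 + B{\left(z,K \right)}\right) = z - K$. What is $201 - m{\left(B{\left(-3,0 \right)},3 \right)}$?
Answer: $198$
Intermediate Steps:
$B{\left(z,K \right)} = -5 - \frac{K}{3} + \frac{z}{3}$ ($B{\left(z,K \right)} = -5 + \frac{z - K}{3} = -5 - \left(- \frac{z}{3} + \frac{K}{3}\right) = -5 - \frac{K}{3} + \frac{z}{3}$)
$201 - m{\left(B{\left(-3,0 \right)},3 \right)} = 201 - 3 = 198$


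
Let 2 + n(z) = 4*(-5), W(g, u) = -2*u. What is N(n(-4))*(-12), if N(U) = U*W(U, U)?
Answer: 11616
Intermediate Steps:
n(z) = -22 (n(z) = -2 + 4*(-5) = -2 - 20 = -22)
N(U) = -2*U² (N(U) = U*(-2*U) = -2*U²)
N(n(-4))*(-12) = -2*(-22)²*(-12) = -2*484*(-12) = -968*(-12) = 11616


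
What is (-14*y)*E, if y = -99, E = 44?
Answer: 60984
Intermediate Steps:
(-14*y)*E = -14*(-99)*44 = 1386*44 = 60984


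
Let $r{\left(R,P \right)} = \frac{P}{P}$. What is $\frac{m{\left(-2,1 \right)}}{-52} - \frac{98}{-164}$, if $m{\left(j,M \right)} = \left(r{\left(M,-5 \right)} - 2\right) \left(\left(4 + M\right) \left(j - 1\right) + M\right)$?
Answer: $\frac{175}{533} \approx 0.32833$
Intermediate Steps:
$r{\left(R,P \right)} = 1$
$m{\left(j,M \right)} = - M - \left(-1 + j\right) \left(4 + M\right)$ ($m{\left(j,M \right)} = \left(1 - 2\right) \left(\left(4 + M\right) \left(j - 1\right) + M\right) = - (\left(4 + M\right) \left(-1 + j\right) + M) = - (\left(-1 + j\right) \left(4 + M\right) + M) = - (M + \left(-1 + j\right) \left(4 + M\right)) = - M - \left(-1 + j\right) \left(4 + M\right)$)
$\frac{m{\left(-2,1 \right)}}{-52} - \frac{98}{-164} = \frac{4 - -8 - 1 \left(-2\right)}{-52} - \frac{98}{-164} = \left(4 + 8 + 2\right) \left(- \frac{1}{52}\right) - - \frac{49}{82} = 14 \left(- \frac{1}{52}\right) + \frac{49}{82} = - \frac{7}{26} + \frac{49}{82} = \frac{175}{533}$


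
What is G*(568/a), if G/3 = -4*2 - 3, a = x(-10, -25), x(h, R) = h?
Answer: 9372/5 ≈ 1874.4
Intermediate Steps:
a = -10
G = -33 (G = 3*(-4*2 - 3) = 3*(-8 - 3) = 3*(-11) = -33)
G*(568/a) = -18744/(-10) = -18744*(-1)/10 = -33*(-284/5) = 9372/5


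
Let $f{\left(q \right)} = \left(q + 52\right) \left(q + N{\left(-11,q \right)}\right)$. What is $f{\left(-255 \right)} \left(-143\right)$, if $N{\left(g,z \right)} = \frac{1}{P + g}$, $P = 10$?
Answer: $-7431424$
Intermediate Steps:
$N{\left(g,z \right)} = \frac{1}{10 + g}$
$f{\left(q \right)} = \left(-1 + q\right) \left(52 + q\right)$ ($f{\left(q \right)} = \left(q + 52\right) \left(q + \frac{1}{10 - 11}\right) = \left(52 + q\right) \left(q + \frac{1}{-1}\right) = \left(52 + q\right) \left(q - 1\right) = \left(52 + q\right) \left(-1 + q\right) = \left(-1 + q\right) \left(52 + q\right)$)
$f{\left(-255 \right)} \left(-143\right) = \left(-52 + \left(-255\right)^{2} + 51 \left(-255\right)\right) \left(-143\right) = \left(-52 + 65025 - 13005\right) \left(-143\right) = 51968 \left(-143\right) = -7431424$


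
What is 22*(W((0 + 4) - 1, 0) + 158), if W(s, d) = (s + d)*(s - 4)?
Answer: 3410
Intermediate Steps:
W(s, d) = (-4 + s)*(d + s) (W(s, d) = (d + s)*(-4 + s) = (-4 + s)*(d + s))
22*(W((0 + 4) - 1, 0) + 158) = 22*((((0 + 4) - 1)**2 - 4*0 - 4*((0 + 4) - 1) + 0*((0 + 4) - 1)) + 158) = 22*(((4 - 1)**2 + 0 - 4*(4 - 1) + 0*(4 - 1)) + 158) = 22*((3**2 + 0 - 4*3 + 0*3) + 158) = 22*((9 + 0 - 12 + 0) + 158) = 22*(-3 + 158) = 22*155 = 3410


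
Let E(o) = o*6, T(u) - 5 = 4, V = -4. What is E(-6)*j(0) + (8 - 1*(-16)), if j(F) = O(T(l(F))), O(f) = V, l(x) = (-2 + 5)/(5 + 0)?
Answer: 168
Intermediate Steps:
l(x) = 3/5
T(u) = 9 (T(u) = 5 + 4 = 9)
O(f) = -4
j(F) = -4
E(o) = 6*o
E(-6)*j(0) + (8 - 1*(-16)) = (6*(-6))*(-4) + (8 - 1*(-16)) = -36*(-4) + (8 + 16) = 144 + 24 = 168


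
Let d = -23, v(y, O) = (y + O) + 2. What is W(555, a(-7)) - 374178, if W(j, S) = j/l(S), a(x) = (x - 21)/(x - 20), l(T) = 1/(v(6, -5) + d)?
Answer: -385278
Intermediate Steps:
v(y, O) = 2 + O + y (v(y, O) = (O + y) + 2 = 2 + O + y)
l(T) = -1/20 (l(T) = 1/((2 - 5 + 6) - 23) = 1/(3 - 23) = 1/(-20) = -1/20)
a(x) = (-21 + x)/(-20 + x)
W(j, S) = -20*j (W(j, S) = j/(-1/20) = j*(-20) = -20*j)
W(555, a(-7)) - 374178 = -20*555 - 374178 = -11100 - 374178 = -385278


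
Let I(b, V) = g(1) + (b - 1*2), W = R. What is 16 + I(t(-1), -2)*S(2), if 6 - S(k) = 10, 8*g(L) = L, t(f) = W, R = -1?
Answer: 55/2 ≈ 27.500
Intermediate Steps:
W = -1
t(f) = -1
g(L) = L/8
I(b, V) = -15/8 + b (I(b, V) = (⅛)*1 + (b - 1*2) = ⅛ + (b - 2) = ⅛ + (-2 + b) = -15/8 + b)
S(k) = -4 (S(k) = 6 - 1*10 = 6 - 10 = -4)
16 + I(t(-1), -2)*S(2) = 16 + (-15/8 - 1)*(-4) = 16 - 23/8*(-4) = 16 + 23/2 = 55/2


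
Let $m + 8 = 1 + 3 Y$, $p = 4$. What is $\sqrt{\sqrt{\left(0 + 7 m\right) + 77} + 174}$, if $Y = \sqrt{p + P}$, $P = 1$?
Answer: $\sqrt{174 + \sqrt{7} \sqrt{4 + 3 \sqrt{5}}} \approx 13.515$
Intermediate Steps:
$Y = \sqrt{5}$ ($Y = \sqrt{4 + 1} = \sqrt{5} \approx 2.2361$)
$m = -7 + 3 \sqrt{5}$ ($m = -8 + \left(1 + 3 \sqrt{5}\right) = -7 + 3 \sqrt{5} \approx -0.2918$)
$\sqrt{\sqrt{\left(0 + 7 m\right) + 77} + 174} = \sqrt{\sqrt{\left(0 + 7 \left(-7 + 3 \sqrt{5}\right)\right) + 77} + 174} = \sqrt{\sqrt{\left(0 - \left(49 - 21 \sqrt{5}\right)\right) + 77} + 174} = \sqrt{\sqrt{\left(-49 + 21 \sqrt{5}\right) + 77} + 174} = \sqrt{\sqrt{28 + 21 \sqrt{5}} + 174} = \sqrt{174 + \sqrt{28 + 21 \sqrt{5}}}$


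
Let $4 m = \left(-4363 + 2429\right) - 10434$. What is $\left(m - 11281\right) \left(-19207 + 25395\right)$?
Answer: $-88940124$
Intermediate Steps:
$m = -3092$ ($m = \frac{\left(-4363 + 2429\right) - 10434}{4} = \frac{-1934 - 10434}{4} = \frac{1}{4} \left(-12368\right) = -3092$)
$\left(m - 11281\right) \left(-19207 + 25395\right) = \left(-3092 - 11281\right) \left(-19207 + 25395\right) = \left(-14373\right) 6188 = -88940124$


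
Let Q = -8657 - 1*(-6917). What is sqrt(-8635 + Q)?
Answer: 5*I*sqrt(415) ≈ 101.86*I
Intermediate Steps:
Q = -1740 (Q = -8657 + 6917 = -1740)
sqrt(-8635 + Q) = sqrt(-8635 - 1740) = sqrt(-10375) = 5*I*sqrt(415)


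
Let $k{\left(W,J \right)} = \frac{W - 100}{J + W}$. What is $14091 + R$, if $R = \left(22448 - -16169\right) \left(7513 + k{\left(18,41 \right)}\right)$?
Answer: $\frac{17115306514}{59} \approx 2.9009 \cdot 10^{8}$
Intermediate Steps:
$k{\left(W,J \right)} = \frac{-100 + W}{J + W}$
$R = \frac{17114475145}{59}$ ($R = \left(22448 - -16169\right) \left(7513 + \frac{-100 + 18}{41 + 18}\right) = \left(22448 + 16169\right) \left(7513 + \frac{1}{59} \left(-82\right)\right) = 38617 \left(7513 + \frac{1}{59} \left(-82\right)\right) = 38617 \left(7513 - \frac{82}{59}\right) = 38617 \cdot \frac{443185}{59} = \frac{17114475145}{59} \approx 2.9008 \cdot 10^{8}$)
$14091 + R = 14091 + \frac{17114475145}{59} = \frac{17115306514}{59}$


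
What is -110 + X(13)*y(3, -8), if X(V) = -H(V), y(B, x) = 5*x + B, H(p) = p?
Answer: 371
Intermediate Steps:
y(B, x) = B + 5*x
X(V) = -V
-110 + X(13)*y(3, -8) = -110 + (-1*13)*(3 + 5*(-8)) = -110 - 13*(3 - 40) = -110 - 13*(-37) = -110 + 481 = 371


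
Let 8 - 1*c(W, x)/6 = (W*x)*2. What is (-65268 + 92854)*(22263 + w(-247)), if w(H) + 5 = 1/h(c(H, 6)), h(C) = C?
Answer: 5474505934001/8916 ≈ 6.1401e+8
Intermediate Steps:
c(W, x) = 48 - 12*W*x (c(W, x) = 48 - 6*W*x*2 = 48 - 12*W*x)
w(H) = -5 + 1/(48 - 72*H) (w(H) = -5 + 1/(48 - 12*H*6) = -5 + 1/(48 - 72*H))
(-65268 + 92854)*(22263 + w(-247)) = (-65268 + 92854)*(22263 + (239 - 360*(-247))/(24*(-2 + 3*(-247)))) = 27586*(22263 + (239 + 88920)/(24*(-2 - 741))) = 27586*(22263 + (1/24)*89159/(-743)) = 27586*(22263 + (1/24)*(-1/743)*89159) = 27586*(22263 - 89159/17832) = 27586*(396904657/17832) = 5474505934001/8916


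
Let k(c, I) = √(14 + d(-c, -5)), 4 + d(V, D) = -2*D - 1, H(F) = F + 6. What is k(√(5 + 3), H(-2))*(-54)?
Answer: -54*√19 ≈ -235.38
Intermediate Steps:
H(F) = 6 + F
d(V, D) = -5 - 2*D (d(V, D) = -4 + (-2*D - 1) = -4 + (-1 - 2*D) = -5 - 2*D)
k(c, I) = √19 (k(c, I) = √(14 + (-5 - 2*(-5))) = √(14 + (-5 + 10)) = √(14 + 5) = √19)
k(√(5 + 3), H(-2))*(-54) = √19*(-54) = -54*√19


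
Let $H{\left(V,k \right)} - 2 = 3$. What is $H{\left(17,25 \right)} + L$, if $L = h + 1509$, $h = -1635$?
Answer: $-121$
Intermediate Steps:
$H{\left(V,k \right)} = 5$ ($H{\left(V,k \right)} = 2 + 3 = 5$)
$L = -126$ ($L = -1635 + 1509 = -126$)
$H{\left(17,25 \right)} + L = 5 - 126 = -121$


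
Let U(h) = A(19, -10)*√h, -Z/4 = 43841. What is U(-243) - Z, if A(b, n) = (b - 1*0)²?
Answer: 175364 + 3249*I*√3 ≈ 1.7536e+5 + 5627.4*I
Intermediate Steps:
Z = -175364 (Z = -4*43841 = -175364)
A(b, n) = b² (A(b, n) = (b + 0)² = b²)
U(h) = 361*√h (U(h) = 19²*√h = 361*√h)
U(-243) - Z = 361*√(-243) - 1*(-175364) = 361*(9*I*√3) + 175364 = 3249*I*√3 + 175364 = 175364 + 3249*I*√3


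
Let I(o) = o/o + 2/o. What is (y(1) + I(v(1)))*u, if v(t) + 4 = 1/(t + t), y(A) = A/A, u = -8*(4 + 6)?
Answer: -800/7 ≈ -114.29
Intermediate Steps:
u = -80 (u = -8*10 = -80)
y(A) = 1
v(t) = -4 + 1/(2*t) (v(t) = -4 + 1/(t + t) = -4 + 1/(2*t))
I(o) = 1 + 2/o
(y(1) + I(v(1)))*u = (1 + (2 + (-4 + (1/2)/1))/(-4 + (1/2)/1))*(-80) = (1 + (2 + (-4 + (1/2)*1))/(-4 + (1/2)*1))*(-80) = (1 + (2 + (-4 + 1/2))/(-4 + 1/2))*(-80) = (1 + (2 - 7/2)/(-7/2))*(-80) = (1 - 2/7*(-3/2))*(-80) = (1 + 3/7)*(-80) = (10/7)*(-80) = -800/7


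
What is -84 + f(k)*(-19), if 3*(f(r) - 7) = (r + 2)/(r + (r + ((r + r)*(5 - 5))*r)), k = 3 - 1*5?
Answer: -217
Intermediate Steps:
k = -2 (k = 3 - 5 = -2)
f(r) = 7 + (2 + r)/(6*r) (f(r) = 7 + ((r + 2)/(r + (r + ((r + r)*(5 - 5))*r)))/3 = 7 + ((2 + r)/(r + (r + ((2*r)*0)*r)))/3 = 7 + ((2 + r)/(r + (r + 0*r)))/3 = 7 + ((2 + r)/(r + (r + 0)))/3 = 7 + ((2 + r)/(r + r))/3 = 7 + ((2 + r)/((2*r)))/3 = 7 + ((2 + r)*(1/(2*r)))/3 = 7 + ((2 + r)/(2*r))/3 = 7 + (2 + r)/(6*r))
-84 + f(k)*(-19) = -84 + ((⅙)*(2 + 43*(-2))/(-2))*(-19) = -84 + ((⅙)*(-½)*(2 - 86))*(-19) = -84 + ((⅙)*(-½)*(-84))*(-19) = -84 + 7*(-19) = -84 - 133 = -217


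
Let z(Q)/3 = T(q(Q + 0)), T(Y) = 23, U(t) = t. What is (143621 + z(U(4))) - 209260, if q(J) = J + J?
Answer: -65570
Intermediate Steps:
q(J) = 2*J
z(Q) = 69 (z(Q) = 3*23 = 69)
(143621 + z(U(4))) - 209260 = (143621 + 69) - 209260 = 143690 - 209260 = -65570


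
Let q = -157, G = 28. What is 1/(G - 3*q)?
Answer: 1/499 ≈ 0.0020040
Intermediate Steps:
1/(G - 3*q) = 1/(28 - 3*(-157)) = 1/(28 + 471) = 1/499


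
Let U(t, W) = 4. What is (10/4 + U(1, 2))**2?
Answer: 169/4 ≈ 42.250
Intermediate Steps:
(10/4 + U(1, 2))**2 = (10/4 + 4)**2 = (10*(1/4) + 4)**2 = (5/2 + 4)**2 = (13/2)**2 = 169/4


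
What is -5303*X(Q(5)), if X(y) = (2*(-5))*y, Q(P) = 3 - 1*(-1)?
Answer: 212120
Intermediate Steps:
Q(P) = 4 (Q(P) = 3 + 1 = 4)
X(y) = -10*y
-5303*X(Q(5)) = -(-53030)*4 = -5303*(-40) = 212120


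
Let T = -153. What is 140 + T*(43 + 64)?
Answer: -16231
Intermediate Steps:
140 + T*(43 + 64) = 140 - 153*(43 + 64) = 140 - 153*107 = 140 - 16371 = -16231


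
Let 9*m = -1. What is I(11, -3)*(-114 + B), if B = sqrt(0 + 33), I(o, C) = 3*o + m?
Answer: -11248/3 + 296*sqrt(33)/9 ≈ -3560.4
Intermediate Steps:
m = -1/9 (m = (1/9)*(-1) = -1/9 ≈ -0.11111)
I(o, C) = -1/9 + 3*o (I(o, C) = 3*o - 1/9 = -1/9 + 3*o)
B = sqrt(33) ≈ 5.7446
I(11, -3)*(-114 + B) = (-1/9 + 3*11)*(-114 + sqrt(33)) = (-1/9 + 33)*(-114 + sqrt(33)) = 296*(-114 + sqrt(33))/9 = -11248/3 + 296*sqrt(33)/9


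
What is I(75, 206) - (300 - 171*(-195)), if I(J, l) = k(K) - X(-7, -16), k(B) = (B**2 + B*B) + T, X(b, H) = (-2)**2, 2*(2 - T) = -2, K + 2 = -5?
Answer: -33548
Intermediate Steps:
K = -7 (K = -2 - 5 = -7)
T = 3 (T = 2 - 1/2*(-2) = 2 + 1 = 3)
X(b, H) = 4
k(B) = 3 + 2*B**2 (k(B) = (B**2 + B*B) + 3 = (B**2 + B**2) + 3 = 2*B**2 + 3 = 3 + 2*B**2)
I(J, l) = 97 (I(J, l) = (3 + 2*(-7)**2) - 1*4 = (3 + 2*49) - 4 = (3 + 98) - 4 = 101 - 4 = 97)
I(75, 206) - (300 - 171*(-195)) = 97 - (300 - 171*(-195)) = 97 - (300 + 33345) = 97 - 1*33645 = 97 - 33645 = -33548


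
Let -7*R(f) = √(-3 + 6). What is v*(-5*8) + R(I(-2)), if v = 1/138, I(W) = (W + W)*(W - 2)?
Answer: -20/69 - √3/7 ≈ -0.53729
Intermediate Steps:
I(W) = 2*W*(-2 + W) (I(W) = (2*W)*(-2 + W) = 2*W*(-2 + W))
R(f) = -√3/7 (R(f) = -√(-3 + 6)/7 = -√3/7)
v = 1/138 ≈ 0.0072464
v*(-5*8) + R(I(-2)) = (-5*8)/138 - √3/7 = (1/138)*(-40) - √3/7 = -20/69 - √3/7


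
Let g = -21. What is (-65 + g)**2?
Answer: 7396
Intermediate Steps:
(-65 + g)**2 = (-65 - 21)**2 = (-86)**2 = 7396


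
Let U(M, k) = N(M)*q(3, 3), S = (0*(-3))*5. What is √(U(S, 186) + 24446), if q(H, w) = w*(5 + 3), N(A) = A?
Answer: √24446 ≈ 156.35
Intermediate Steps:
q(H, w) = 8*w (q(H, w) = w*8 = 8*w)
S = 0 (S = 0*5 = 0)
U(M, k) = 24*M (U(M, k) = M*(8*3) = M*24 = 24*M)
√(U(S, 186) + 24446) = √(24*0 + 24446) = √(0 + 24446) = √24446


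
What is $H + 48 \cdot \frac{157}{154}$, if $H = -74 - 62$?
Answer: $- \frac{6704}{77} \approx -87.065$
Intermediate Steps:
$H = -136$
$H + 48 \cdot \frac{157}{154} = -136 + 48 \cdot \frac{157}{154} = -136 + \frac{3768}{77} = - \frac{6704}{77}$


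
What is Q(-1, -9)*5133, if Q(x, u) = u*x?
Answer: 46197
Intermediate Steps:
Q(-1, -9)*5133 = -9*(-1)*5133 = 9*5133 = 46197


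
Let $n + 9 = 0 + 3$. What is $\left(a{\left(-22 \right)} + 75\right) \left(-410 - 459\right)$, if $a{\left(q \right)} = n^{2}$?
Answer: $-96459$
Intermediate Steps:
$n = -6$ ($n = -9 + \left(0 + 3\right) = -9 + 3 = -6$)
$a{\left(q \right)} = 36$ ($a{\left(q \right)} = \left(-6\right)^{2} = 36$)
$\left(a{\left(-22 \right)} + 75\right) \left(-410 - 459\right) = \left(36 + 75\right) \left(-410 - 459\right) = 111 \left(-869\right) = -96459$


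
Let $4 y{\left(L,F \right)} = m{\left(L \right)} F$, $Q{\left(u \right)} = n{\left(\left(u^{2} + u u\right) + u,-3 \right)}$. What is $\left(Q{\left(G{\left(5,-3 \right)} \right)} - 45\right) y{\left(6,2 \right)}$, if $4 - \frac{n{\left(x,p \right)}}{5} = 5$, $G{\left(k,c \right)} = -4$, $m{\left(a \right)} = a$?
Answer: $-150$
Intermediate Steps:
$n{\left(x,p \right)} = -5$ ($n{\left(x,p \right)} = 20 - 25 = -5$)
$Q{\left(u \right)} = -5$
$y{\left(L,F \right)} = \frac{F L}{4}$ ($y{\left(L,F \right)} = \frac{L F}{4} = \frac{F L}{4}$)
$\left(Q{\left(G{\left(5,-3 \right)} \right)} - 45\right) y{\left(6,2 \right)} = \left(-5 - 45\right) \frac{1}{4} \cdot 2 \cdot 6 = \left(-50\right) 3 = -150$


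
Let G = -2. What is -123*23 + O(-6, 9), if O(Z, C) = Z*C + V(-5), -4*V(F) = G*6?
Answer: -2880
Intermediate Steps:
V(F) = 3 (V(F) = -(-1)*6/2 = -¼*(-12) = 3)
O(Z, C) = 3 + C*Z (O(Z, C) = Z*C + 3 = C*Z + 3 = 3 + C*Z)
-123*23 + O(-6, 9) = -123*23 + (3 + 9*(-6)) = -2829 + (3 - 54) = -2829 - 51 = -2880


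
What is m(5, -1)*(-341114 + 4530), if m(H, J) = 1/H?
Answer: -336584/5 ≈ -67317.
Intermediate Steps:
m(5, -1)*(-341114 + 4530) = (-341114 + 4530)/5 = (1/5)*(-336584) = -336584/5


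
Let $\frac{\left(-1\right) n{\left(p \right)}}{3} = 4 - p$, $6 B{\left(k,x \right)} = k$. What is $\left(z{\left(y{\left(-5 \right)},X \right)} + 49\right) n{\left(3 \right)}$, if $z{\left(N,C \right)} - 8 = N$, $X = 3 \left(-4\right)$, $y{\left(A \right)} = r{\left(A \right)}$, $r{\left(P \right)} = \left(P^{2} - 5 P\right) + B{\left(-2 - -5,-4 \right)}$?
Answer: $- \frac{645}{2} \approx -322.5$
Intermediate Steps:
$B{\left(k,x \right)} = \frac{k}{6}$
$n{\left(p \right)} = -12 + 3 p$ ($n{\left(p \right)} = - 3 \left(4 - p\right) = -12 + 3 p$)
$r{\left(P \right)} = \frac{1}{2} + P^{2} - 5 P$ ($r{\left(P \right)} = \left(P^{2} - 5 P\right) + \frac{-2 - -5}{6} = \left(P^{2} - 5 P\right) + \frac{-2 + 5}{6} = \left(P^{2} - 5 P\right) + \frac{1}{6} \cdot 3 = \left(P^{2} - 5 P\right) + \frac{1}{2} = \frac{1}{2} + P^{2} - 5 P$)
$y{\left(A \right)} = \frac{1}{2} + A^{2} - 5 A$
$X = -12$
$z{\left(N,C \right)} = 8 + N$
$\left(z{\left(y{\left(-5 \right)},X \right)} + 49\right) n{\left(3 \right)} = \left(\left(8 + \left(\frac{1}{2} + \left(-5\right)^{2} - -25\right)\right) + 49\right) \left(-12 + 3 \cdot 3\right) = \left(\left(8 + \left(\frac{1}{2} + 25 + 25\right)\right) + 49\right) \left(-12 + 9\right) = \left(\left(8 + \frac{101}{2}\right) + 49\right) \left(-3\right) = \left(\frac{117}{2} + 49\right) \left(-3\right) = \frac{215}{2} \left(-3\right) = - \frac{645}{2}$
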